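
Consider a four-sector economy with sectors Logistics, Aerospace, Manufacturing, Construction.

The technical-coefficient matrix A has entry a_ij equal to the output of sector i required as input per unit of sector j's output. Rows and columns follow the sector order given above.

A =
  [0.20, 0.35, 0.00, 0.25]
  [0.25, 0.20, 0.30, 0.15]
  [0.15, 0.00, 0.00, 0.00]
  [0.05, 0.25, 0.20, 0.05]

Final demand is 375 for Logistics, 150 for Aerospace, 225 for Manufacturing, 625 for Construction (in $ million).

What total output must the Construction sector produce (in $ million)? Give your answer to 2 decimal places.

x_C = 1044.40

I − A =
  [   0.80    -0.35     0.00    -0.25]
  [  -0.25     0.80    -0.30    -0.15]
  [  -0.15     0.00     1.00     0.00]
  [  -0.05    -0.25    -0.20     0.95]
Compute the cofactors C_ij = (−1)^(i+j)·(3×3 minor ij) of I−A; the adjugate is their transpose:
adj(I−A) = Cᵀ =
  [ 0.722500   0.395000   0.169000   0.252500]
  [ 0.292250   0.740000   0.260750   0.193750]
  [ 0.108375   0.059250   0.466625   0.037875]
  [ 0.137750   0.228000   0.175750   0.536750]
det(I−A) = Σ_j (I−A)_1j·C_1j = (0.80)(0.722500) + (-0.35)(0.292250) + (0.00)(0.108375) + (-0.25)(0.137750) = 0.441275
(I − A)⁻¹ = adj(I−A) / det(I−A) ≈
  [   1.6373     0.8951     0.3830     0.5722]
  [   0.6623     1.6770     0.5909     0.4391]
  [   0.2456     0.1343     1.0574     0.0858]
  [   0.3122     0.5167     0.3983     1.2164]
x = (I − A)⁻¹ d = adj(I−A)·d / det(I−A), with det(I−A) = 0.441275:
  x_L = (0.722500·375 + 0.395000·150 + 0.169000·225 + 0.252500·625) / 0.441275 = 526.025 / 0.441275 ≈ 1192.06
  x_A = (0.292250·375 + 0.740000·150 + 0.260750·225 + 0.193750·625) / 0.441275 = 400.35625 / 0.441275 ≈ 907.27
  x_M = (0.108375·375 + 0.059250·150 + 0.466625·225 + 0.037875·625) / 0.441275 = 178.190625 / 0.441275 ≈ 403.81
  x_C = (0.137750·375 + 0.228000·150 + 0.175750·225 + 0.536750·625) / 0.441275 = 460.86875 / 0.441275 ≈ 1044.40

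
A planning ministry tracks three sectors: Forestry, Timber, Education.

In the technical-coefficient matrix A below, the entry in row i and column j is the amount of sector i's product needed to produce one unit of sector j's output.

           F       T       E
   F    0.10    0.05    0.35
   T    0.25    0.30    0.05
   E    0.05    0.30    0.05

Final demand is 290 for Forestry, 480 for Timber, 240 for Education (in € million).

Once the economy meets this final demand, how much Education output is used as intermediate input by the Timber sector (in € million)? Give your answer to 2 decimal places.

I − A =
  [   0.90    -0.05    -0.35]
  [  -0.25     0.70    -0.05]
  [  -0.05    -0.30     0.95]
Cofactors of I−A, C_ij = (−1)^(i+j)·(minor ij) (rows/columns in the sector order above):
  C_11 = (0.70)(0.95) − (-0.05)(-0.30) = 0.6500
  C_12 = −[(-0.25)(0.95) − (-0.05)(-0.05)] = 0.2400
  C_13 = (-0.25)(-0.30) − (0.70)(-0.05) = 0.1100
  C_21 = −[(-0.05)(0.95) − (-0.35)(-0.30)] = 0.1525
  C_22 = (0.90)(0.95) − (-0.35)(-0.05) = 0.8375
  C_23 = −[(0.90)(-0.30) − (-0.05)(-0.05)] = 0.2725
  C_31 = (-0.05)(-0.05) − (-0.35)(0.70) = 0.2475
  C_32 = −[(0.90)(-0.05) − (-0.35)(-0.25)] = 0.1325
  C_33 = (0.90)(0.70) − (-0.05)(-0.25) = 0.6175
det(I−A) = Σ_j (I−A)_1j·C_1j = (0.90)(0.6500) + (-0.05)(0.2400) + (-0.35)(0.1100) = 0.5345
adj(I−A) = Cᵀ =
  [ 0.6500   0.1525   0.2475]
  [ 0.2400   0.8375   0.1325]
  [ 0.1100   0.2725   0.6175]
(I − A)⁻¹ = adj(I−A) / det(I−A) ≈
  [   1.2161     0.2853     0.4630]
  [   0.4490     1.5669     0.2479]
  [   0.2058     0.5098     1.1553]
First solve x = (I − A)⁻¹ d = adj(I−A)·d / det(I−A); in particular x_T = (0.2400·290 + 0.8375·480 + 0.1325·240) / 0.5345 = 503.40 / 0.5345 ≈ 941.8148.
Intermediate flow from E to T: z_ET = a_ET · x_T = 0.30 × 503.40 / 0.5345 = 151.02 / 0.5345 ≈ 282.54.

z_ET = 282.54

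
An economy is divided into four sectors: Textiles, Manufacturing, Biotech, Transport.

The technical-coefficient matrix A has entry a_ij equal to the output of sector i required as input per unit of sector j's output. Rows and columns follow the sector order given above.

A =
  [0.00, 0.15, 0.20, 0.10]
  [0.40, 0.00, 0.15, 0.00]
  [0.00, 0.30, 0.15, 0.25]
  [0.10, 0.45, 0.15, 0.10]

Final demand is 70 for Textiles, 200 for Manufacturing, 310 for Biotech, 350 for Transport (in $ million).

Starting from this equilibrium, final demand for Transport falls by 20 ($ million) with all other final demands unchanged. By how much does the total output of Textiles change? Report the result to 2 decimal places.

Δx_1 = -4.82

I − A =
  [   1.00    -0.15    -0.20    -0.10]
  [  -0.40     1.00    -0.15     0.00]
  [   0.00    -0.30     0.85    -0.25]
  [  -0.10    -0.45    -0.15     0.90]
Compute the cofactors C_ij = (−1)^(i+j)·(3×3 minor ij) of I−A; the adjugate is their transpose:
adj(I−A) = Cᵀ =
  [ 0.670125   0.228375   0.222000   0.136125]
  [ 0.294750   0.714000   0.211500   0.091500]
  [ 0.178000   0.383250   0.818000   0.247000]
  [ 0.251500   0.446250   0.266750   0.730000]
det(I−A) = Σ_j (I−A)_1j·C_1j = (1.00)(0.670125) + (-0.15)(0.294750) + (-0.20)(0.178000) + (-0.10)(0.251500) = 0.5651625
(I − A)⁻¹ = adj(I−A) / det(I−A) ≈
  [   1.1857     0.4041     0.3928     0.2409]
  [   0.5215     1.2634     0.3742     0.1619]
  [   0.3150     0.6781     1.4474     0.4370]
  [   0.4450     0.7896     0.4720     1.2917]
Δx = (I − A)⁻¹ Δd with Δd having -20 in the Transport component and 0 elsewhere.
So Δx_1 = L_14 · (-20), where L_14 = adj(I−A)_14 / det(I−A) = 0.136125 / 0.5651625.
Δx_1 = 0.136125 × (-20) / 0.5651625 = -2.7225 / 0.5651625 ≈ -4.82.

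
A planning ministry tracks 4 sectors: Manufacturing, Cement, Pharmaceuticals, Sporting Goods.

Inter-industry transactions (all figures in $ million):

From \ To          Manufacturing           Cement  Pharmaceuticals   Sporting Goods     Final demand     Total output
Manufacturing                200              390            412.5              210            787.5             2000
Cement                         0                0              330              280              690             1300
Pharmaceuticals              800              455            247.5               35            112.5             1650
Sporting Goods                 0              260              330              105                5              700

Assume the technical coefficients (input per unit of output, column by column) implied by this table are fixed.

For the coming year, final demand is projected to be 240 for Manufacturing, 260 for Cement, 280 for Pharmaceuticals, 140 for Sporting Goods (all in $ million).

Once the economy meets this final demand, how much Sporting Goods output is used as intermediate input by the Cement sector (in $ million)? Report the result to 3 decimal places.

Technical coefficients a_ij = z_ij / X_j:
  a_MM = 200/2000 = 0.10, a_CM = 0/2000 = 0.00, a_PM = 800/2000 = 0.40, a_SM = 0/2000 = 0.00
  a_MC = 390/1300 = 0.30, a_CC = 0/1300 = 0.00, a_PC = 455/1300 = 0.35, a_SC = 260/1300 = 0.20
  a_MP = 412.5/1650 = 0.25, a_CP = 330/1650 = 0.20, a_PP = 247.5/1650 = 0.15, a_SP = 330/1650 = 0.20
  a_MS = 210/700 = 0.30, a_CS = 280/700 = 0.40, a_PS = 35/700 = 0.05, a_SS = 105/700 = 0.15
I − A =
  [   0.90    -0.30    -0.25    -0.30]
  [   0.00     1.00    -0.20    -0.40]
  [  -0.40    -0.35     0.85    -0.05]
  [   0.00    -0.20    -0.20     0.85]
Compute the cofactors C_ij = (−1)^(i+j)·(3×3 minor ij) of I−A; the adjugate is their transpose:
adj(I−A) = Cᵀ =
  [ 0.555000   0.362625   0.339500   0.386500]
  [ 0.100000   0.532250   0.225000   0.299000]
  [ 0.308000   0.402750   0.693000   0.339000]
  [ 0.096000   0.220000   0.216000   0.578000]
det(I−A) = Σ_j (I−A)_1j·C_1j = (0.90)(0.555000) + (-0.30)(0.100000) + (-0.25)(0.308000) + (-0.30)(0.096000) = 0.3637
(I − A)⁻¹ = adj(I−A) / det(I−A) ≈
  [   1.5260     0.9970     0.9335     1.0627]
  [   0.2750     1.4634     0.6186     0.8221]
  [   0.8469     1.1074     1.9054     0.9321]
  [   0.2640     0.6049     0.5939     1.5892]
First solve x = (I − A)⁻¹ d = adj(I−A)·d / det(I−A); in particular x_C = (0.100000·240 + 0.532250·260 + 0.225000·280 + 0.299000·140) / 0.3637 = 267.245 / 0.3637 ≈ 734.79516.
Intermediate flow from S to C: z_SC = a_SC · x_C = 0.20 × 267.245 / 0.3637 = 53.449 / 0.3637 ≈ 146.959.

z_SC = 146.959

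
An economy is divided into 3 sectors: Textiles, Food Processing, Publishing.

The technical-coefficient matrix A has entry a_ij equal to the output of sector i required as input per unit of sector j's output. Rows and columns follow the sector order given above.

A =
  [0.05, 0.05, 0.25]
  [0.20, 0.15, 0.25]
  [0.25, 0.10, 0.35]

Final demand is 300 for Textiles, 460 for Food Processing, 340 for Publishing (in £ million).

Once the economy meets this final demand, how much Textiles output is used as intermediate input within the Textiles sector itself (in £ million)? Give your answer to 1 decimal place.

I − A =
  [   0.95    -0.05    -0.25]
  [  -0.20     0.85    -0.25]
  [  -0.25    -0.10     0.65]
Cofactors of I−A, C_ij = (−1)^(i+j)·(minor ij) (rows/columns in the sector order above):
  C_11 = (0.85)(0.65) − (-0.25)(-0.10) = 0.5275
  C_12 = −[(-0.20)(0.65) − (-0.25)(-0.25)] = 0.1925
  C_13 = (-0.20)(-0.10) − (0.85)(-0.25) = 0.2325
  C_21 = −[(-0.05)(0.65) − (-0.25)(-0.10)] = 0.0575
  C_22 = (0.95)(0.65) − (-0.25)(-0.25) = 0.5550
  C_23 = −[(0.95)(-0.10) − (-0.05)(-0.25)] = 0.1075
  C_31 = (-0.05)(-0.25) − (-0.25)(0.85) = 0.2250
  C_32 = −[(0.95)(-0.25) − (-0.25)(-0.20)] = 0.2875
  C_33 = (0.95)(0.85) − (-0.05)(-0.20) = 0.7975
det(I−A) = Σ_j (I−A)_1j·C_1j = (0.95)(0.5275) + (-0.05)(0.1925) + (-0.25)(0.2325) = 0.433375
adj(I−A) = Cᵀ =
  [ 0.5275   0.0575   0.2250]
  [ 0.1925   0.5550   0.2875]
  [ 0.2325   0.1075   0.7975]
(I − A)⁻¹ = adj(I−A) / det(I−A) ≈
  [   1.2172     0.1327     0.5192]
  [   0.4442     1.2806     0.6634]
  [   0.5365     0.2481     1.8402]
First solve x = (I − A)⁻¹ d = adj(I−A)·d / det(I−A); in particular x_1 = (0.5275·300 + 0.0575·460 + 0.2250·340) / 0.433375 = 261.20 / 0.433375 ≈ 602.711.
Intermediate flow from 1 to 1: z_11 = a_11 · x_1 = 0.05 × 261.20 / 0.433375 = 13.06 / 0.433375 ≈ 30.1.

z_11 = 30.1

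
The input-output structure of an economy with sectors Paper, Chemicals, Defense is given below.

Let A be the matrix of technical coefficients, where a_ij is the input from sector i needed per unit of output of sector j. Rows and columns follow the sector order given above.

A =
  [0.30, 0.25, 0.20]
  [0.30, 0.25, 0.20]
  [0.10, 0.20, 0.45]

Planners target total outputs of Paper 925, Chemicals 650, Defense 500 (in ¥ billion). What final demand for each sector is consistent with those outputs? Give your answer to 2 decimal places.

I − A =
  [   0.70    -0.25    -0.20]
  [  -0.30     0.75    -0.20]
  [  -0.10    -0.20     0.55]
d = (I − A) x:
  d_1 = (+0.70)·925 + (-0.25)·650 + (-0.20)·500 = 385.00
  d_2 = (-0.30)·925 + (+0.75)·650 + (-0.20)·500 = 110.00
  d_3 = (-0.10)·925 + (-0.20)·650 + (+0.55)·500 = 52.50

d_1 = 385.00, d_2 = 110.00, d_3 = 52.50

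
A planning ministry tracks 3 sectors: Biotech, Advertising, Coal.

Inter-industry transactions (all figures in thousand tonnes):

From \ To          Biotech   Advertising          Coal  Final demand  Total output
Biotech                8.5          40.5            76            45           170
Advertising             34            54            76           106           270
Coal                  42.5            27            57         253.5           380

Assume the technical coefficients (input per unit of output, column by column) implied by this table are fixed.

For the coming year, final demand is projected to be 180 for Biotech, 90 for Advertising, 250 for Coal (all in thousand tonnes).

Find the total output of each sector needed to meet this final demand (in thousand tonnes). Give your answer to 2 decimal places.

x_1 = 326.50, x_2 = 300.50, x_3 = 425.50

Technical coefficients a_ij = z_ij / X_j:
  a_11 = 8.5/170 = 0.05, a_21 = 34/170 = 0.20, a_31 = 42.5/170 = 0.25
  a_12 = 40.5/270 = 0.15, a_22 = 54/270 = 0.20, a_32 = 27/270 = 0.10
  a_13 = 76/380 = 0.20, a_23 = 76/380 = 0.20, a_33 = 57/380 = 0.15
I − A =
  [   0.95    -0.15    -0.20]
  [  -0.20     0.80    -0.20]
  [  -0.25    -0.10     0.85]
Cofactors of I−A, C_ij = (−1)^(i+j)·(minor ij) (rows/columns in the sector order above):
  C_11 = (0.80)(0.85) − (-0.20)(-0.10) = 0.6600
  C_12 = −[(-0.20)(0.85) − (-0.20)(-0.25)] = 0.2200
  C_13 = (-0.20)(-0.10) − (0.80)(-0.25) = 0.2200
  C_21 = −[(-0.15)(0.85) − (-0.20)(-0.10)] = 0.1475
  C_22 = (0.95)(0.85) − (-0.20)(-0.25) = 0.7575
  C_23 = −[(0.95)(-0.10) − (-0.15)(-0.25)] = 0.1325
  C_31 = (-0.15)(-0.20) − (-0.20)(0.80) = 0.1900
  C_32 = −[(0.95)(-0.20) − (-0.20)(-0.20)] = 0.2300
  C_33 = (0.95)(0.80) − (-0.15)(-0.20) = 0.7300
det(I−A) = Σ_j (I−A)_1j·C_1j = (0.95)(0.6600) + (-0.15)(0.2200) + (-0.20)(0.2200) = 0.5500
adj(I−A) = Cᵀ =
  [ 0.6600   0.1475   0.1900]
  [ 0.2200   0.7575   0.2300]
  [ 0.2200   0.1325   0.7300]
(I − A)⁻¹ = adj(I−A) / det(I−A) ≈
  [   1.2000     0.2682     0.3455]
  [   0.4000     1.3773     0.4182]
  [   0.4000     0.2409     1.3273]
x = (I − A)⁻¹ d = adj(I−A)·d / det(I−A), with det(I−A) = 0.5500:
  x_1 = (0.6600·180 + 0.1475·90 + 0.1900·250) / 0.5500 = 179.575 / 0.5500 = 326.50
  x_2 = (0.2200·180 + 0.7575·90 + 0.2300·250) / 0.5500 = 165.275 / 0.5500 = 300.50
  x_3 = (0.2200·180 + 0.1325·90 + 0.7300·250) / 0.5500 = 234.025 / 0.5500 = 425.50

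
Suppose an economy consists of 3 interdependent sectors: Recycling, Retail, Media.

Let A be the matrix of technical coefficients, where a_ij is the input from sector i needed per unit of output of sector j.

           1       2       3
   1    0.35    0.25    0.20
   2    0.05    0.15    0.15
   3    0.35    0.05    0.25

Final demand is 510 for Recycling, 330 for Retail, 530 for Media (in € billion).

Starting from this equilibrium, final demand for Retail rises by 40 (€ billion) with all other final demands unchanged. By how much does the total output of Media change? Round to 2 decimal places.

I − A =
  [   0.65    -0.25    -0.20]
  [  -0.05     0.85    -0.15]
  [  -0.35    -0.05     0.75]
Cofactors of I−A, C_ij = (−1)^(i+j)·(minor ij) (rows/columns in the sector order above):
  C_11 = (0.85)(0.75) − (-0.15)(-0.05) = 0.6300
  C_12 = −[(-0.05)(0.75) − (-0.15)(-0.35)] = 0.0900
  C_13 = (-0.05)(-0.05) − (0.85)(-0.35) = 0.3000
  C_21 = −[(-0.25)(0.75) − (-0.20)(-0.05)] = 0.1975
  C_22 = (0.65)(0.75) − (-0.20)(-0.35) = 0.4175
  C_23 = −[(0.65)(-0.05) − (-0.25)(-0.35)] = 0.1200
  C_31 = (-0.25)(-0.15) − (-0.20)(0.85) = 0.2075
  C_32 = −[(0.65)(-0.15) − (-0.20)(-0.05)] = 0.1075
  C_33 = (0.65)(0.85) − (-0.25)(-0.05) = 0.5400
det(I−A) = Σ_j (I−A)_1j·C_1j = (0.65)(0.6300) + (-0.25)(0.0900) + (-0.20)(0.3000) = 0.3270
adj(I−A) = Cᵀ =
  [ 0.6300   0.1975   0.2075]
  [ 0.0900   0.4175   0.1075]
  [ 0.3000   0.1200   0.5400]
(I − A)⁻¹ = adj(I−A) / det(I−A) ≈
  [   1.9266     0.6040     0.6346]
  [   0.2752     1.2768     0.3287]
  [   0.9174     0.3670     1.6514]
Δx = (I − A)⁻¹ Δd with Δd having +40 in the Retail component and 0 elsewhere.
So Δx_3 = L_32 · (+40), where L_32 = adj(I−A)_32 / det(I−A) = 0.1200 / 0.3270.
Δx_3 = 0.1200 × (+40) / 0.3270 = 4.80 / 0.3270 ≈ 14.68.

Δx_3 = 14.68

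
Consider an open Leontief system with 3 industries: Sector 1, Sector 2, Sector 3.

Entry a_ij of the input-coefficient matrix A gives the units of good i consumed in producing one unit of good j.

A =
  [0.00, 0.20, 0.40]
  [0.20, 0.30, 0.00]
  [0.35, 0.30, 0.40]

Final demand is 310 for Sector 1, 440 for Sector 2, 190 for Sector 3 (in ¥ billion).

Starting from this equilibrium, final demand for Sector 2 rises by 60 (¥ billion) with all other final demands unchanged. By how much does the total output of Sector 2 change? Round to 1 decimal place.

Δx_2 = 100.7

I − A =
  [   1.00    -0.20    -0.40]
  [  -0.20     0.70     0.00]
  [  -0.35    -0.30     0.60]
Cofactors of I−A, C_ij = (−1)^(i+j)·(minor ij) (rows/columns in the sector order above):
  C_11 = (0.70)(0.60) − (0.00)(-0.30) = 0.4200
  C_12 = −[(-0.20)(0.60) − (0.00)(-0.35)] = 0.1200
  C_13 = (-0.20)(-0.30) − (0.70)(-0.35) = 0.3050
  C_21 = −[(-0.20)(0.60) − (-0.40)(-0.30)] = 0.2400
  C_22 = (1.00)(0.60) − (-0.40)(-0.35) = 0.4600
  C_23 = −[(1.00)(-0.30) − (-0.20)(-0.35)] = 0.3700
  C_31 = (-0.20)(0.00) − (-0.40)(0.70) = 0.2800
  C_32 = −[(1.00)(0.00) − (-0.40)(-0.20)] = 0.0800
  C_33 = (1.00)(0.70) − (-0.20)(-0.20) = 0.6600
det(I−A) = Σ_j (I−A)_1j·C_1j = (1.00)(0.4200) + (-0.20)(0.1200) + (-0.40)(0.3050) = 0.2740
adj(I−A) = Cᵀ =
  [ 0.4200   0.2400   0.2800]
  [ 0.1200   0.4600   0.0800]
  [ 0.3050   0.3700   0.6600]
(I − A)⁻¹ = adj(I−A) / det(I−A) ≈
  [   1.5328     0.8759     1.0219]
  [   0.4380     1.6788     0.2920]
  [   1.1131     1.3504     2.4088]
Δx = (I − A)⁻¹ Δd with Δd having +60 in the Sector 2 component and 0 elsewhere.
So Δx_2 = L_22 · (+60), where L_22 = adj(I−A)_22 / det(I−A) = 0.4600 / 0.2740.
Δx_2 = 0.4600 × (+60) / 0.2740 = 27.60 / 0.2740 ≈ 100.7.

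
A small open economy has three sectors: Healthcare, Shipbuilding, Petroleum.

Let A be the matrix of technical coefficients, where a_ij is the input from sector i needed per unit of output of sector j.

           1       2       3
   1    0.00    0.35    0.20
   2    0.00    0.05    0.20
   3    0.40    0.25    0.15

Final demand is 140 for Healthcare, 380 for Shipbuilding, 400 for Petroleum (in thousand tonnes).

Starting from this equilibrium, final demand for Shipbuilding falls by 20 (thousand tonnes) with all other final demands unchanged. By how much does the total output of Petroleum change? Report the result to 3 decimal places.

Δx_3 = -11.936

I − A =
  [   1.00    -0.35    -0.20]
  [   0.00     0.95    -0.20]
  [  -0.40    -0.25     0.85]
Cofactors of I−A, C_ij = (−1)^(i+j)·(minor ij) (rows/columns in the sector order above):
  C_11 = (0.95)(0.85) − (-0.20)(-0.25) = 0.7575
  C_12 = −[(0.00)(0.85) − (-0.20)(-0.40)] = 0.0800
  C_13 = (0.00)(-0.25) − (0.95)(-0.40) = 0.3800
  C_21 = −[(-0.35)(0.85) − (-0.20)(-0.25)] = 0.3475
  C_22 = (1.00)(0.85) − (-0.20)(-0.40) = 0.7700
  C_23 = −[(1.00)(-0.25) − (-0.35)(-0.40)] = 0.3900
  C_31 = (-0.35)(-0.20) − (-0.20)(0.95) = 0.2600
  C_32 = −[(1.00)(-0.20) − (-0.20)(0.00)] = 0.2000
  C_33 = (1.00)(0.95) − (-0.35)(0.00) = 0.9500
det(I−A) = Σ_j (I−A)_1j·C_1j = (1.00)(0.7575) + (-0.35)(0.0800) + (-0.20)(0.3800) = 0.6535
adj(I−A) = Cᵀ =
  [ 0.7575   0.3475   0.2600]
  [ 0.0800   0.7700   0.2000]
  [ 0.3800   0.3900   0.9500]
(I − A)⁻¹ = adj(I−A) / det(I−A) ≈
  [   1.1591     0.5318     0.3979]
  [   0.1224     1.1783     0.3060]
  [   0.5815     0.5968     1.4537]
Δx = (I − A)⁻¹ Δd with Δd having -20 in the Shipbuilding component and 0 elsewhere.
So Δx_3 = L_32 · (-20), where L_32 = adj(I−A)_32 / det(I−A) = 0.3900 / 0.6535.
Δx_3 = 0.3900 × (-20) / 0.6535 = -7.80 / 0.6535 ≈ -11.936.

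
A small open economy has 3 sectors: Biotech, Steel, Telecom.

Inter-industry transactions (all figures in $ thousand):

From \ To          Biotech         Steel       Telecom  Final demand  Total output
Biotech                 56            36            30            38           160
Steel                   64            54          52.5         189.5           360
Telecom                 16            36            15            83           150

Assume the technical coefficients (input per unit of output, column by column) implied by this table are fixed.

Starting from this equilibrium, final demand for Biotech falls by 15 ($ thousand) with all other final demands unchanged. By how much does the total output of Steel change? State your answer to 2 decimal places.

Δx_2 = -14.45

Technical coefficients a_ij = z_ij / X_j:
  a_11 = 56/160 = 0.35, a_21 = 64/160 = 0.40, a_31 = 16/160 = 0.10
  a_12 = 36/360 = 0.10, a_22 = 54/360 = 0.15, a_32 = 36/360 = 0.10
  a_13 = 30/150 = 0.20, a_23 = 52.5/150 = 0.35, a_33 = 15/150 = 0.10
I − A =
  [   0.65    -0.10    -0.20]
  [  -0.40     0.85    -0.35]
  [  -0.10    -0.10     0.90]
Cofactors of I−A, C_ij = (−1)^(i+j)·(minor ij) (rows/columns in the sector order above):
  C_11 = (0.85)(0.90) − (-0.35)(-0.10) = 0.7300
  C_12 = −[(-0.40)(0.90) − (-0.35)(-0.10)] = 0.3950
  C_13 = (-0.40)(-0.10) − (0.85)(-0.10) = 0.1250
  C_21 = −[(-0.10)(0.90) − (-0.20)(-0.10)] = 0.1100
  C_22 = (0.65)(0.90) − (-0.20)(-0.10) = 0.5650
  C_23 = −[(0.65)(-0.10) − (-0.10)(-0.10)] = 0.0750
  C_31 = (-0.10)(-0.35) − (-0.20)(0.85) = 0.2050
  C_32 = −[(0.65)(-0.35) − (-0.20)(-0.40)] = 0.3075
  C_33 = (0.65)(0.85) − (-0.10)(-0.40) = 0.5125
det(I−A) = Σ_j (I−A)_1j·C_1j = (0.65)(0.7300) + (-0.10)(0.3950) + (-0.20)(0.1250) = 0.4100
adj(I−A) = Cᵀ =
  [ 0.7300   0.1100   0.2050]
  [ 0.3950   0.5650   0.3075]
  [ 0.1250   0.0750   0.5125]
(I − A)⁻¹ = adj(I−A) / det(I−A) ≈
  [   1.7805     0.2683     0.5000]
  [   0.9634     1.3780     0.7500]
  [   0.3049     0.1829     1.2500]
Δx = (I − A)⁻¹ Δd with Δd having -15 in the Biotech component and 0 elsewhere.
So Δx_2 = L_21 · (-15), where L_21 = adj(I−A)_21 / det(I−A) = 0.3950 / 0.4100.
Δx_2 = 0.3950 × (-15) / 0.4100 = -5.925 / 0.4100 ≈ -14.45.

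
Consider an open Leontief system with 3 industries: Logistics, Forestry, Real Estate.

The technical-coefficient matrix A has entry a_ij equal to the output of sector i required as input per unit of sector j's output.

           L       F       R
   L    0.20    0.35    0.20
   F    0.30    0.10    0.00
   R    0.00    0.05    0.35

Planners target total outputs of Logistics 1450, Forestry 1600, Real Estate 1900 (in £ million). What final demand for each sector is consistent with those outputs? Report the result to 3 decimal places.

d_L = 220.000, d_F = 1005.000, d_R = 1155.000

I − A =
  [   0.80    -0.35    -0.20]
  [  -0.30     0.90     0.00]
  [   0.00    -0.05     0.65]
d = (I − A) x:
  d_L = (+0.80)·1450 + (-0.35)·1600 + (-0.20)·1900 = 220.000
  d_F = (-0.30)·1450 + (+0.90)·1600 + (+0.00)·1900 = 1005.000
  d_R = (+0.00)·1450 + (-0.05)·1600 + (+0.65)·1900 = 1155.000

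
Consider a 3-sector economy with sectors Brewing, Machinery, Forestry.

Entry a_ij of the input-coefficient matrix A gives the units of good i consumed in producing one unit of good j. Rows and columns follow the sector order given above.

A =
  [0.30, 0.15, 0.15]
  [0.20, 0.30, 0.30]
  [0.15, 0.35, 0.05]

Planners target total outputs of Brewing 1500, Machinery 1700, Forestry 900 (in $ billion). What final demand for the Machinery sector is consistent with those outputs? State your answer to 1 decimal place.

I − A =
  [   0.70    -0.15    -0.15]
  [  -0.20     0.70    -0.30]
  [  -0.15    -0.35     0.95]
d = (I − A) x:
  d_1 = (+0.70)·1500 + (-0.15)·1700 + (-0.15)·900 = 660.0
  d_2 = (-0.20)·1500 + (+0.70)·1700 + (-0.30)·900 = 620.0
  d_3 = (-0.15)·1500 + (-0.35)·1700 + (+0.95)·900 = 35.0

d_2 = 620.0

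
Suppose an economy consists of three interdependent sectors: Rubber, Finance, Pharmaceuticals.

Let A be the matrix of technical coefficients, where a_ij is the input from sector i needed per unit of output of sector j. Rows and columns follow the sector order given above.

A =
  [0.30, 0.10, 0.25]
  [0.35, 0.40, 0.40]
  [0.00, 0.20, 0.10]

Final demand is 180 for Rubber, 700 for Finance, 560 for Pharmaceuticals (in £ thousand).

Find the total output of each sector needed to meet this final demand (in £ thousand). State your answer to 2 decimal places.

x_R = 1052.01, x_F = 2576.92, x_P = 1194.87

I − A =
  [   0.70    -0.10    -0.25]
  [  -0.35     0.60    -0.40]
  [   0.00    -0.20     0.90]
Cofactors of I−A, C_ij = (−1)^(i+j)·(minor ij) (rows/columns in the sector order above):
  C_11 = (0.60)(0.90) − (-0.40)(-0.20) = 0.4600
  C_12 = −[(-0.35)(0.90) − (-0.40)(0.00)] = 0.3150
  C_13 = (-0.35)(-0.20) − (0.60)(0.00) = 0.0700
  C_21 = −[(-0.10)(0.90) − (-0.25)(-0.20)] = 0.1400
  C_22 = (0.70)(0.90) − (-0.25)(0.00) = 0.6300
  C_23 = −[(0.70)(-0.20) − (-0.10)(0.00)] = 0.1400
  C_31 = (-0.10)(-0.40) − (-0.25)(0.60) = 0.1900
  C_32 = −[(0.70)(-0.40) − (-0.25)(-0.35)] = 0.3675
  C_33 = (0.70)(0.60) − (-0.10)(-0.35) = 0.3850
det(I−A) = Σ_j (I−A)_1j·C_1j = (0.70)(0.4600) + (-0.10)(0.3150) + (-0.25)(0.0700) = 0.2730
adj(I−A) = Cᵀ =
  [ 0.4600   0.1400   0.1900]
  [ 0.3150   0.6300   0.3675]
  [ 0.0700   0.1400   0.3850]
(I − A)⁻¹ = adj(I−A) / det(I−A) ≈
  [   1.6850     0.5128     0.6960]
  [   1.1538     2.3077     1.3462]
  [   0.2564     0.5128     1.4103]
x = (I − A)⁻¹ d = adj(I−A)·d / det(I−A), with det(I−A) = 0.2730:
  x_R = (0.4600·180 + 0.1400·700 + 0.1900·560) / 0.2730 = 287.20 / 0.2730 ≈ 1052.01
  x_F = (0.3150·180 + 0.6300·700 + 0.3675·560) / 0.2730 = 703.50 / 0.2730 ≈ 2576.92
  x_P = (0.0700·180 + 0.1400·700 + 0.3850·560) / 0.2730 = 326.20 / 0.2730 ≈ 1194.87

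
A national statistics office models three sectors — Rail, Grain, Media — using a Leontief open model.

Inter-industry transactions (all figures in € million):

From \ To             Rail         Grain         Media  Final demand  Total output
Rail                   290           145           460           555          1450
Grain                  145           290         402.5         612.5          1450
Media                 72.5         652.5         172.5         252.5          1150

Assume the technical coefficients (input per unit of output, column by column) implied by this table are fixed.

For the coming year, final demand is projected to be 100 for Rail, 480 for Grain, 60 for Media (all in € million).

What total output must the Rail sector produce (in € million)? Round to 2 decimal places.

x_1 = 537.12

Technical coefficients a_ij = z_ij / X_j:
  a_11 = 290/1450 = 0.20, a_21 = 145/1450 = 0.10, a_31 = 72.5/1450 = 0.05
  a_12 = 145/1450 = 0.10, a_22 = 290/1450 = 0.20, a_32 = 652.5/1450 = 0.45
  a_13 = 460/1150 = 0.40, a_23 = 402.5/1150 = 0.35, a_33 = 172.5/1150 = 0.15
I − A =
  [   0.80    -0.10    -0.40]
  [  -0.10     0.80    -0.35]
  [  -0.05    -0.45     0.85]
Cofactors of I−A, C_ij = (−1)^(i+j)·(minor ij) (rows/columns in the sector order above):
  C_11 = (0.80)(0.85) − (-0.35)(-0.45) = 0.5225
  C_12 = −[(-0.10)(0.85) − (-0.35)(-0.05)] = 0.1025
  C_13 = (-0.10)(-0.45) − (0.80)(-0.05) = 0.0850
  C_21 = −[(-0.10)(0.85) − (-0.40)(-0.45)] = 0.2650
  C_22 = (0.80)(0.85) − (-0.40)(-0.05) = 0.6600
  C_23 = −[(0.80)(-0.45) − (-0.10)(-0.05)] = 0.3650
  C_31 = (-0.10)(-0.35) − (-0.40)(0.80) = 0.3550
  C_32 = −[(0.80)(-0.35) − (-0.40)(-0.10)] = 0.3200
  C_33 = (0.80)(0.80) − (-0.10)(-0.10) = 0.6300
det(I−A) = Σ_j (I−A)_1j·C_1j = (0.80)(0.5225) + (-0.10)(0.1025) + (-0.40)(0.0850) = 0.37375
adj(I−A) = Cᵀ =
  [ 0.5225   0.2650   0.3550]
  [ 0.1025   0.6600   0.3200]
  [ 0.0850   0.3650   0.6300]
(I − A)⁻¹ = adj(I−A) / det(I−A) ≈
  [   1.3980     0.7090     0.9498]
  [   0.2742     1.7659     0.8562]
  [   0.2274     0.9766     1.6856]
x = (I − A)⁻¹ d = adj(I−A)·d / det(I−A), with det(I−A) = 0.37375:
  x_1 = (0.5225·100 + 0.2650·480 + 0.3550·60) / 0.37375 = 200.75 / 0.37375 ≈ 537.12
  x_2 = (0.1025·100 + 0.6600·480 + 0.3200·60) / 0.37375 = 346.25 / 0.37375 ≈ 926.42
  x_3 = (0.0850·100 + 0.3650·480 + 0.6300·60) / 0.37375 = 221.50 / 0.37375 ≈ 592.64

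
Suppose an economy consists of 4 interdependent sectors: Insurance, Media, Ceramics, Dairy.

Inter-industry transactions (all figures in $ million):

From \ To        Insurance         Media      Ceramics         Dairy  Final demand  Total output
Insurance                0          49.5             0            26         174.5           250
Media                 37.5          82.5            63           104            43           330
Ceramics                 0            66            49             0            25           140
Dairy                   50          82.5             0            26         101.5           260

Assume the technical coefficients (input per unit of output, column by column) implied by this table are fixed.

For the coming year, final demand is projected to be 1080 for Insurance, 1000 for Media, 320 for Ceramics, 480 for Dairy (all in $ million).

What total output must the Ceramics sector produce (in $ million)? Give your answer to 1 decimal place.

Technical coefficients a_ij = z_ij / X_j:
  a_11 = 0/250 = 0.00, a_21 = 37.5/250 = 0.15, a_31 = 0/250 = 0.00, a_41 = 50/250 = 0.20
  a_12 = 49.5/330 = 0.15, a_22 = 82.5/330 = 0.25, a_32 = 66/330 = 0.20, a_42 = 82.5/330 = 0.25
  a_13 = 0/140 = 0.00, a_23 = 63/140 = 0.45, a_33 = 49/140 = 0.35, a_43 = 0/140 = 0.00
  a_14 = 26/260 = 0.10, a_24 = 104/260 = 0.40, a_34 = 0/260 = 0.00, a_44 = 26/260 = 0.10
I − A =
  [   1.00    -0.15     0.00    -0.10]
  [  -0.15     0.75    -0.45    -0.40]
  [   0.00    -0.20     0.65     0.00]
  [  -0.20    -0.25     0.00     0.90]
Compute the cofactors C_ij = (−1)^(i+j)·(3×3 minor ij) of I−A; the adjugate is their transpose:
adj(I−A) = Cᵀ =
  [ 0.292750   0.104000   0.072000   0.078750]
  [ 0.139750   0.572000   0.396000   0.269750]
  [ 0.043000   0.176000   0.524000   0.083000]
  [ 0.103875   0.182000   0.126000   0.382875]
det(I−A) = Σ_j (I−A)_1j·C_1j = (1.00)(0.292750) + (-0.15)(0.139750) + (0.00)(0.043000) + (-0.10)(0.103875) = 0.2614
(I − A)⁻¹ = adj(I−A) / det(I−A) ≈
  [   1.1199     0.3979     0.2754     0.3013]
  [   0.5346     2.1882     1.5149     1.0319]
  [   0.1645     0.6733     2.0046     0.3175]
  [   0.3974     0.6963     0.4820     1.4647]
x = (I − A)⁻¹ d = adj(I−A)·d / det(I−A), with det(I−A) = 0.2614:
  x_1 = (0.292750·1080 + 0.104000·1000 + 0.072000·320 + 0.078750·480) / 0.2614 = 481.01 / 0.2614 ≈ 1840.1
  x_2 = (0.139750·1080 + 0.572000·1000 + 0.396000·320 + 0.269750·480) / 0.2614 = 979.13 / 0.2614 ≈ 3745.7
  x_3 = (0.043000·1080 + 0.176000·1000 + 0.524000·320 + 0.083000·480) / 0.2614 = 429.96 / 0.2614 ≈ 1644.8
  x_4 = (0.103875·1080 + 0.182000·1000 + 0.126000·320 + 0.382875·480) / 0.2614 = 518.285 / 0.2614 ≈ 1982.7

x_3 = 1644.8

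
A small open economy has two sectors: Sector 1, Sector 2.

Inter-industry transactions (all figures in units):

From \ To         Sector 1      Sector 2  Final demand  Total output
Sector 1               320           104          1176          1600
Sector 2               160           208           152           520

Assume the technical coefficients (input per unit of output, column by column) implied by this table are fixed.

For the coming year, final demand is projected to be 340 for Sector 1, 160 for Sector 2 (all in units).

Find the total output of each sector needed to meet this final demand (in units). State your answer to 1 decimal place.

x_1 = 513.0, x_2 = 352.2

Technical coefficients a_ij = z_ij / X_j:
  a_11 = 320/1600 = 0.20, a_21 = 160/1600 = 0.10
  a_12 = 104/520 = 0.20, a_22 = 208/520 = 0.40
I − A =
  [   0.80    -0.20]
  [  -0.10     0.60]
det(I−A) = (0.80)(0.60) − (-0.20)(-0.10) = 0.4600
adj(I−A) = [[0.60, 0.20], [0.10, 0.80]]
(I − A)⁻¹ = adj(I−A) / det(I−A) ≈
  [   1.3043     0.4348]
  [   0.2174     1.7391]
x = (I − A)⁻¹ d = adj(I−A)·d / det(I−A), with det(I−A) = 0.4600:
  x_1 = (0.60·340 + 0.20·160) / 0.4600 = 236.00 / 0.4600 ≈ 513.0
  x_2 = (0.10·340 + 0.80·160) / 0.4600 = 162.00 / 0.4600 ≈ 352.2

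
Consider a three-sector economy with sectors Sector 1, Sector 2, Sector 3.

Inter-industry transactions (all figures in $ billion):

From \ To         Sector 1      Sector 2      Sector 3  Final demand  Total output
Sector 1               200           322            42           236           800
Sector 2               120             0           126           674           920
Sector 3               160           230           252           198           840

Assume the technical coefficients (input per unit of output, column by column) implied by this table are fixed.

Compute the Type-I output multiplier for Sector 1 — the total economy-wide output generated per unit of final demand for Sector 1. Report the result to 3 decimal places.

Technical coefficients a_ij = z_ij / X_j:
  a_11 = 200/800 = 0.25, a_21 = 120/800 = 0.15, a_31 = 160/800 = 0.20
  a_12 = 322/920 = 0.35, a_22 = 0/920 = 0.00, a_32 = 230/920 = 0.25
  a_13 = 42/840 = 0.05, a_23 = 126/840 = 0.15, a_33 = 252/840 = 0.30
I − A =
  [   0.75    -0.35    -0.05]
  [  -0.15     1.00    -0.15]
  [  -0.20    -0.25     0.70]
Cofactors of I−A, C_ij = (−1)^(i+j)·(minor ij) (rows/columns in the sector order above):
  C_11 = (1.00)(0.70) − (-0.15)(-0.25) = 0.6625
  C_12 = −[(-0.15)(0.70) − (-0.15)(-0.20)] = 0.1350
  C_13 = (-0.15)(-0.25) − (1.00)(-0.20) = 0.2375
  C_21 = −[(-0.35)(0.70) − (-0.05)(-0.25)] = 0.2575
  C_22 = (0.75)(0.70) − (-0.05)(-0.20) = 0.5150
  C_23 = −[(0.75)(-0.25) − (-0.35)(-0.20)] = 0.2575
  C_31 = (-0.35)(-0.15) − (-0.05)(1.00) = 0.1025
  C_32 = −[(0.75)(-0.15) − (-0.05)(-0.15)] = 0.1200
  C_33 = (0.75)(1.00) − (-0.35)(-0.15) = 0.6975
det(I−A) = Σ_j (I−A)_1j·C_1j = (0.75)(0.6625) + (-0.35)(0.1350) + (-0.05)(0.2375) = 0.43775
adj(I−A) = Cᵀ =
  [ 0.6625   0.2575   0.1025]
  [ 0.1350   0.5150   0.1200]
  [ 0.2375   0.2575   0.6975]
(I − A)⁻¹ = adj(I−A) / det(I−A) ≈
  [   1.5134     0.5882     0.2342]
  [   0.3084     1.1765     0.2741]
  [   0.5425     0.5882     1.5934]
The output multiplier for sector j is the column-j sum of the Leontief inverse (I − A)⁻¹ = adj(I−A) / det(I−A).
Column 1 of adj(I−A): (0.6625, 0.1350, 0.2375); det(I−A) = 0.43775.
m_1 = (0.6625 + 0.1350 + 0.2375) / 0.43775 = 1.035 / 0.43775 ≈ 2.364.

m_1 = 2.364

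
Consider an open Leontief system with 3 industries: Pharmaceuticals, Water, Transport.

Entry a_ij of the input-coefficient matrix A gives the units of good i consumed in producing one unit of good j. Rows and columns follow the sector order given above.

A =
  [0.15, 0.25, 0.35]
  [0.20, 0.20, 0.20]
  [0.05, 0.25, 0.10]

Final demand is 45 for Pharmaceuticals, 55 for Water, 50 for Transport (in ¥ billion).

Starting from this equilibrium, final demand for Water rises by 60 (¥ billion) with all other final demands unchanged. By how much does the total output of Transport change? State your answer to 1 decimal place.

Δx_3 = 27.5

I − A =
  [   0.85    -0.25    -0.35]
  [  -0.20     0.80    -0.20]
  [  -0.05    -0.25     0.90]
Cofactors of I−A, C_ij = (−1)^(i+j)·(minor ij) (rows/columns in the sector order above):
  C_11 = (0.80)(0.90) − (-0.20)(-0.25) = 0.6700
  C_12 = −[(-0.20)(0.90) − (-0.20)(-0.05)] = 0.1900
  C_13 = (-0.20)(-0.25) − (0.80)(-0.05) = 0.0900
  C_21 = −[(-0.25)(0.90) − (-0.35)(-0.25)] = 0.3125
  C_22 = (0.85)(0.90) − (-0.35)(-0.05) = 0.7475
  C_23 = −[(0.85)(-0.25) − (-0.25)(-0.05)] = 0.2250
  C_31 = (-0.25)(-0.20) − (-0.35)(0.80) = 0.3300
  C_32 = −[(0.85)(-0.20) − (-0.35)(-0.20)] = 0.2400
  C_33 = (0.85)(0.80) − (-0.25)(-0.20) = 0.6300
det(I−A) = Σ_j (I−A)_1j·C_1j = (0.85)(0.6700) + (-0.25)(0.1900) + (-0.35)(0.0900) = 0.4905
adj(I−A) = Cᵀ =
  [ 0.6700   0.3125   0.3300]
  [ 0.1900   0.7475   0.2400]
  [ 0.0900   0.2250   0.6300]
(I − A)⁻¹ = adj(I−A) / det(I−A) ≈
  [   1.3660     0.6371     0.6728]
  [   0.3874     1.5240     0.4893]
  [   0.1835     0.4587     1.2844]
Δx = (I − A)⁻¹ Δd with Δd having +60 in the Water component and 0 elsewhere.
So Δx_3 = L_32 · (+60), where L_32 = adj(I−A)_32 / det(I−A) = 0.2250 / 0.4905.
Δx_3 = 0.2250 × (+60) / 0.4905 = 13.50 / 0.4905 ≈ 27.5.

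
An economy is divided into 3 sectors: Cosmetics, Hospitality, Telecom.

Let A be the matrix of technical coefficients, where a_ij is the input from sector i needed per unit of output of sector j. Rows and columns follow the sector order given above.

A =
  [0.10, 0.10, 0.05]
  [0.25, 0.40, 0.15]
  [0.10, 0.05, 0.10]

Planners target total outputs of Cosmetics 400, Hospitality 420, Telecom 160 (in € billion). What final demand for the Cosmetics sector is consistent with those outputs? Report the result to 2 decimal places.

d_C = 310.00

I − A =
  [   0.90    -0.10    -0.05]
  [  -0.25     0.60    -0.15]
  [  -0.10    -0.05     0.90]
d = (I − A) x:
  d_C = (+0.90)·400 + (-0.10)·420 + (-0.05)·160 = 310.00
  d_H = (-0.25)·400 + (+0.60)·420 + (-0.15)·160 = 128.00
  d_T = (-0.10)·400 + (-0.05)·420 + (+0.90)·160 = 83.00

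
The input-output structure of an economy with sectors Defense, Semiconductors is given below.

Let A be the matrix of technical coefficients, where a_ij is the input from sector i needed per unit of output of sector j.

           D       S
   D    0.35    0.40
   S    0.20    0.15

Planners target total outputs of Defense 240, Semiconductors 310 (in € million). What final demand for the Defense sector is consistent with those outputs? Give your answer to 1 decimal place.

d_D = 32.0

I − A =
  [   0.65    -0.40]
  [  -0.20     0.85]
d = (I − A) x:
  d_D = (+0.65)·240 + (-0.40)·310 = 32.0
  d_S = (-0.20)·240 + (+0.85)·310 = 215.5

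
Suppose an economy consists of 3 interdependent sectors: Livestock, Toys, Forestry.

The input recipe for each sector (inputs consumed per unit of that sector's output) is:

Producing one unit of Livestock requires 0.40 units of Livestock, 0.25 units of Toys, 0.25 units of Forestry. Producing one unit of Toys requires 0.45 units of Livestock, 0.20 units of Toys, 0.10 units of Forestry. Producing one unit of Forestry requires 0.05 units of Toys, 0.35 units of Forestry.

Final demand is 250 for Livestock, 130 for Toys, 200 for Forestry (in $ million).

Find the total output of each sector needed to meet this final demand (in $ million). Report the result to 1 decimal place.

x_1 = 743.9, x_2 = 436.3, x_3 = 660.9

I − A =
  [   0.60    -0.45     0.00]
  [  -0.25     0.80    -0.05]
  [  -0.25    -0.10     0.65]
Cofactors of I−A, C_ij = (−1)^(i+j)·(minor ij) (rows/columns in the sector order above):
  C_11 = (0.80)(0.65) − (-0.05)(-0.10) = 0.5150
  C_12 = −[(-0.25)(0.65) − (-0.05)(-0.25)] = 0.1750
  C_13 = (-0.25)(-0.10) − (0.80)(-0.25) = 0.2250
  C_21 = −[(-0.45)(0.65) − (0.00)(-0.10)] = 0.2925
  C_22 = (0.60)(0.65) − (0.00)(-0.25) = 0.3900
  C_23 = −[(0.60)(-0.10) − (-0.45)(-0.25)] = 0.1725
  C_31 = (-0.45)(-0.05) − (0.00)(0.80) = 0.0225
  C_32 = −[(0.60)(-0.05) − (0.00)(-0.25)] = 0.0300
  C_33 = (0.60)(0.80) − (-0.45)(-0.25) = 0.3675
det(I−A) = Σ_j (I−A)_1j·C_1j = (0.60)(0.5150) + (-0.45)(0.1750) + (0.00)(0.2250) = 0.23025
adj(I−A) = Cᵀ =
  [ 0.5150   0.2925   0.0225]
  [ 0.1750   0.3900   0.0300]
  [ 0.2250   0.1725   0.3675]
(I − A)⁻¹ = adj(I−A) / det(I−A) ≈
  [   2.2367     1.2704     0.0977]
  [   0.7600     1.6938     0.1303]
  [   0.9772     0.7492     1.5961]
x = (I − A)⁻¹ d = adj(I−A)·d / det(I−A), with det(I−A) = 0.23025:
  x_1 = (0.5150·250 + 0.2925·130 + 0.0225·200) / 0.23025 = 171.275 / 0.23025 ≈ 743.9
  x_2 = (0.1750·250 + 0.3900·130 + 0.0300·200) / 0.23025 = 100.45 / 0.23025 ≈ 436.3
  x_3 = (0.2250·250 + 0.1725·130 + 0.3675·200) / 0.23025 = 152.175 / 0.23025 ≈ 660.9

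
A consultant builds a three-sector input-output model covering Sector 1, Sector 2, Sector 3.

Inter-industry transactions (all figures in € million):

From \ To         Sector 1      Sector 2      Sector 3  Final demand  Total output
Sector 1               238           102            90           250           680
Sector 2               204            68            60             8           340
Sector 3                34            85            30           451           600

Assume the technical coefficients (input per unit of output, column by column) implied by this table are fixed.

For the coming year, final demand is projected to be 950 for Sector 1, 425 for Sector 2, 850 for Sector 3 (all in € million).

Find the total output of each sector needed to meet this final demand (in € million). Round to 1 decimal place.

x_1 = 2577.8, x_2 = 1682.1, x_3 = 1473.1

Technical coefficients a_ij = z_ij / X_j:
  a_11 = 238/680 = 0.35, a_21 = 204/680 = 0.30, a_31 = 34/680 = 0.05
  a_12 = 102/340 = 0.30, a_22 = 68/340 = 0.20, a_32 = 85/340 = 0.25
  a_13 = 90/600 = 0.15, a_23 = 60/600 = 0.10, a_33 = 30/600 = 0.05
I − A =
  [   0.65    -0.30    -0.15]
  [  -0.30     0.80    -0.10]
  [  -0.05    -0.25     0.95]
Cofactors of I−A, C_ij = (−1)^(i+j)·(minor ij) (rows/columns in the sector order above):
  C_11 = (0.80)(0.95) − (-0.10)(-0.25) = 0.7350
  C_12 = −[(-0.30)(0.95) − (-0.10)(-0.05)] = 0.2900
  C_13 = (-0.30)(-0.25) − (0.80)(-0.05) = 0.1150
  C_21 = −[(-0.30)(0.95) − (-0.15)(-0.25)] = 0.3225
  C_22 = (0.65)(0.95) − (-0.15)(-0.05) = 0.6100
  C_23 = −[(0.65)(-0.25) − (-0.30)(-0.05)] = 0.1775
  C_31 = (-0.30)(-0.10) − (-0.15)(0.80) = 0.1500
  C_32 = −[(0.65)(-0.10) − (-0.15)(-0.30)] = 0.1100
  C_33 = (0.65)(0.80) − (-0.30)(-0.30) = 0.4300
det(I−A) = Σ_j (I−A)_1j·C_1j = (0.65)(0.7350) + (-0.30)(0.2900) + (-0.15)(0.1150) = 0.3735
adj(I−A) = Cᵀ =
  [ 0.7350   0.3225   0.1500]
  [ 0.2900   0.6100   0.1100]
  [ 0.1150   0.1775   0.4300]
(I − A)⁻¹ = adj(I−A) / det(I−A) ≈
  [   1.9679     0.8635     0.4016]
  [   0.7764     1.6332     0.2945]
  [   0.3079     0.4752     1.1513]
x = (I − A)⁻¹ d = adj(I−A)·d / det(I−A), with det(I−A) = 0.3735:
  x_1 = (0.7350·950 + 0.3225·425 + 0.1500·850) / 0.3735 = 962.8125 / 0.3735 ≈ 2577.8
  x_2 = (0.2900·950 + 0.6100·425 + 0.1100·850) / 0.3735 = 628.25 / 0.3735 ≈ 1682.1
  x_3 = (0.1150·950 + 0.1775·425 + 0.4300·850) / 0.3735 = 550.1875 / 0.3735 ≈ 1473.1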